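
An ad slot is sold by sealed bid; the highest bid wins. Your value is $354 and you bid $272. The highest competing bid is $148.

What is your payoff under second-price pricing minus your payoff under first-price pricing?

$124

You have the highest bid, so you win under either rule.
Second-price: pay $148 → payoff $206.
First-price: pay your own bid $272 → payoff $82.
Difference = $206 − ($82) = $124.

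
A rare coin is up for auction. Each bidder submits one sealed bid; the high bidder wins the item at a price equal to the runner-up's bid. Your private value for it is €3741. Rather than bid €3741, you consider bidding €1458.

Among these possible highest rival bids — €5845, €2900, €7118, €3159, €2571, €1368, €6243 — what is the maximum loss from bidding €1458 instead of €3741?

€1170

€5845: same outcome either way → loss €0.
€2900: truthful gives €841, deviation gives €0 → loss €841.
€7118: same outcome either way → loss €0.
€3159: truthful gives €582, deviation gives €0 → loss €582.
€2571: truthful gives €1170, deviation gives €0 → loss €1170.
€1368: same outcome either way → loss €0.
€6243: same outcome either way → loss €0.
Maximum loss: €1170.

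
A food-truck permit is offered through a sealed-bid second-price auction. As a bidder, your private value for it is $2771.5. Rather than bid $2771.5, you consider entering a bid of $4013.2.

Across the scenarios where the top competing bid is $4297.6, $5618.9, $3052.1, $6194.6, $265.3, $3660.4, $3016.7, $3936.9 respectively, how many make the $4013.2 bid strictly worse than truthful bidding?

4

The deviation hurts exactly when the highest competing bid lies strictly between $2771.5 and $4013.2 — overbidding then wins at a price above your value.
$4297.6: above both → same outcome either way.
$5618.9: above both → same outcome either way.
$3052.1: inside the interval → strictly worse (loss $280.6).
$6194.6: above both → same outcome either way.
$265.3: below both → same outcome either way.
$3660.4: inside the interval → strictly worse (loss $888.9).
$3016.7: inside the interval → strictly worse (loss $245.2).
$3936.9: inside the interval → strictly worse (loss $1165.4).
Count: 4.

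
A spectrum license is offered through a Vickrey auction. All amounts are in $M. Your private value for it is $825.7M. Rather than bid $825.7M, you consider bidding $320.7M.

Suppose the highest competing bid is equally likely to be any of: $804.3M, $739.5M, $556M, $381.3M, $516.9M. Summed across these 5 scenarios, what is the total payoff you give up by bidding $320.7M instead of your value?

$1130.5M

The deviation costs you only when the competing bid falls strictly between $320.7M and $825.7M; elsewhere both bids give the same outcome.
$804.3M: truthful payoff $21.4M, deviation payoff $0M → loss $21.4M.
$739.5M: truthful payoff $86.2M, deviation payoff $0M → loss $86.2M.
$556M: truthful payoff $269.7M, deviation payoff $0M → loss $269.7M.
$381.3M: truthful payoff $444.4M, deviation payoff $0M → loss $444.4M.
$516.9M: truthful payoff $308.8M, deviation payoff $0M → loss $308.8M.
Total loss = $21.4M + $86.2M + $269.7M + $444.4M + $308.8M = $1130.5M.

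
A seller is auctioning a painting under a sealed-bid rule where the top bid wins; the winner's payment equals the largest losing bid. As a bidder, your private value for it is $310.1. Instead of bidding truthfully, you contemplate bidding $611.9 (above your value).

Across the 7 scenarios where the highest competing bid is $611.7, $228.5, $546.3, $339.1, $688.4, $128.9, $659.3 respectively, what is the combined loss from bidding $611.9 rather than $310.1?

The deviation costs you only when the competing bid falls strictly between $310.1 and $611.9; elsewhere both bids give the same outcome.
$611.7: truthful payoff $0, deviation payoff −$301.6 → loss $301.6.
$228.5: outcomes coincide → loss $0.
$546.3: truthful payoff $0, deviation payoff −$236.2 → loss $236.2.
$339.1: truthful payoff $0, deviation payoff −$29 → loss $29.
$688.4: outcomes coincide → loss $0.
$128.9: outcomes coincide → loss $0.
$659.3: outcomes coincide → loss $0.
Total loss = $301.6 + $236.2 + $29 = $566.8.
In a second-price auction your bid sets only whether you win, not what you pay, so bidding your true value is weakly dominant.

$566.8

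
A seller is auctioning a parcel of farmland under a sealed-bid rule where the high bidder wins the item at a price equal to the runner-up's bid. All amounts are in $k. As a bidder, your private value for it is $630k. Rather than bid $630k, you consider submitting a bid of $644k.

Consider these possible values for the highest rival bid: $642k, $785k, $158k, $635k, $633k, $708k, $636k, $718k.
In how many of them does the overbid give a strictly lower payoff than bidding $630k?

4

The deviation hurts exactly when the highest competing bid lies strictly between $630k and $644k — overbidding then wins at a price above your value.
$642k: inside the interval → strictly worse (loss $12k).
$785k: above both → same outcome either way.
$158k: below both → same outcome either way.
$635k: inside the interval → strictly worse (loss $5k).
$633k: inside the interval → strictly worse (loss $3k).
$708k: above both → same outcome either way.
$636k: inside the interval → strictly worse (loss $6k).
$718k: above both → same outcome either way.
Count: 4.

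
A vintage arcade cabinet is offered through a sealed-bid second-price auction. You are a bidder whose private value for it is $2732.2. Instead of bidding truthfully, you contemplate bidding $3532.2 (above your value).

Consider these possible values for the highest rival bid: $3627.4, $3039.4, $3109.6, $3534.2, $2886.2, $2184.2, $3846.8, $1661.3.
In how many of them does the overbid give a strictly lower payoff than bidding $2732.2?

3

The deviation hurts exactly when the highest competing bid lies strictly between $2732.2 and $3532.2 — overbidding then wins at a price above your value.
$3627.4: above both → same outcome either way.
$3039.4: inside the interval → strictly worse (loss $307.2).
$3109.6: inside the interval → strictly worse (loss $377.4).
$3534.2: above both → same outcome either way.
$2886.2: inside the interval → strictly worse (loss $154).
$2184.2: below both → same outcome either way.
$3846.8: above both → same outcome either way.
$1661.3: below both → same outcome either way.
Count: 3.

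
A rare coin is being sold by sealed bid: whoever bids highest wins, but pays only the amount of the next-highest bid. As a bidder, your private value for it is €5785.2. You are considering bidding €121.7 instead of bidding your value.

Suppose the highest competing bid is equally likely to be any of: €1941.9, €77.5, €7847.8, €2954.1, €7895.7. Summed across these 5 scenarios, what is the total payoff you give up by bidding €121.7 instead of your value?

The deviation costs you only when the competing bid falls strictly between €121.7 and €5785.2; elsewhere both bids give the same outcome.
€1941.9: truthful payoff €3843.3, deviation payoff €0 → loss €3843.3.
€77.5: outcomes coincide → loss €0.
€7847.8: outcomes coincide → loss €0.
€2954.1: truthful payoff €2831.1, deviation payoff €0 → loss €2831.1.
€7895.7: outcomes coincide → loss €0.
Total loss = €3843.3 + €2831.1 = €6674.4.

€6674.4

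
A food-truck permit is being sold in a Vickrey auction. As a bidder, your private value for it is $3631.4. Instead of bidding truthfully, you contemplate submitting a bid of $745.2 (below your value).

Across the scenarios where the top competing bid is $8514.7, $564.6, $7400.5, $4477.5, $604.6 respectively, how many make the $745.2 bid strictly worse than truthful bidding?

The deviation hurts exactly when the highest competing bid lies strictly between $745.2 and $3631.4 — underbidding then forfeits a profitable win.
$8514.7: above both → same outcome either way.
$564.6: below both → same outcome either way.
$7400.5: above both → same outcome either way.
$4477.5: above both → same outcome either way.
$604.6: below both → same outcome either way.
Count: 0.

0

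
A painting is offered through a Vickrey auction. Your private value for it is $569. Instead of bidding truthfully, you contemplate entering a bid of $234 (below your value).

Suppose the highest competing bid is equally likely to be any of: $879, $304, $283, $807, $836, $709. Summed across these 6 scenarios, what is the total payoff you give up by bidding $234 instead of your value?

The deviation costs you only when the competing bid falls strictly between $234 and $569; elsewhere both bids give the same outcome.
$879: outcomes coincide → loss $0.
$304: truthful payoff $265, deviation payoff $0 → loss $265.
$283: truthful payoff $286, deviation payoff $0 → loss $286.
$807: outcomes coincide → loss $0.
$836: outcomes coincide → loss $0.
$709: outcomes coincide → loss $0.
Total loss = $265 + $286 = $551.

$551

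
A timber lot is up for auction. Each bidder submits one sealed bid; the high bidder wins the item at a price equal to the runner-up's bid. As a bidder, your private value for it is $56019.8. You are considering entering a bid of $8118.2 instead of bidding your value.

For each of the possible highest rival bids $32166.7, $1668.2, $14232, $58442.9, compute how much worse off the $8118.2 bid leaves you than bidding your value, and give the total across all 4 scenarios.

$65640.9

The deviation costs you only when the competing bid falls strictly between $8118.2 and $56019.8; elsewhere both bids give the same outcome.
$32166.7: truthful payoff $23853.1, deviation payoff $0 → loss $23853.1.
$1668.2: outcomes coincide → loss $0.
$14232: truthful payoff $41787.8, deviation payoff $0 → loss $41787.8.
$58442.9: outcomes coincide → loss $0.
Total loss = $23853.1 + $41787.8 = $65640.9.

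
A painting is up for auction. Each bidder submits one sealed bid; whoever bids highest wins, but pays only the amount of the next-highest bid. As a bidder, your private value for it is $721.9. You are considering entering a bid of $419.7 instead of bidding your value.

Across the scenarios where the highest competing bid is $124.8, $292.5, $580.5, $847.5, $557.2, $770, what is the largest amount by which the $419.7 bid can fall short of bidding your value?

$164.7

$124.8: same outcome either way → loss $0.
$292.5: same outcome either way → loss $0.
$580.5: truthful gives $141.4, deviation gives $0 → loss $141.4.
$847.5: same outcome either way → loss $0.
$557.2: truthful gives $164.7, deviation gives $0 → loss $164.7.
$770: same outcome either way → loss $0.
Maximum loss: $164.7.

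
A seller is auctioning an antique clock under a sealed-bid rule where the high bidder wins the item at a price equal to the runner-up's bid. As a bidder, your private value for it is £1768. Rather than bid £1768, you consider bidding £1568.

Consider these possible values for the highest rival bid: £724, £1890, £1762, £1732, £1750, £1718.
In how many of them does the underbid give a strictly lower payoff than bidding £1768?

4

The deviation hurts exactly when the highest competing bid lies strictly between £1568 and £1768 — underbidding then forfeits a profitable win.
£724: below both → same outcome either way.
£1890: above both → same outcome either way.
£1762: inside the interval → strictly worse (loss £6).
£1732: inside the interval → strictly worse (loss £36).
£1750: inside the interval → strictly worse (loss £18).
£1718: inside the interval → strictly worse (loss £50).
Count: 4.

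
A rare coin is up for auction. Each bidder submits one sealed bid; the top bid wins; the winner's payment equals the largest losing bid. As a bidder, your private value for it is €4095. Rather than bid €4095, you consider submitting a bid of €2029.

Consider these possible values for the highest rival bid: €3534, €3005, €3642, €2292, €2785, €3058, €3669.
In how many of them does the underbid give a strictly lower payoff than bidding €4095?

7

The deviation hurts exactly when the highest competing bid lies strictly between €2029 and €4095 — underbidding then forfeits a profitable win.
€3534: inside the interval → strictly worse (loss €561).
€3005: inside the interval → strictly worse (loss €1090).
€3642: inside the interval → strictly worse (loss €453).
€2292: inside the interval → strictly worse (loss €1803).
€2785: inside the interval → strictly worse (loss €1310).
€3058: inside the interval → strictly worse (loss €1037).
€3669: inside the interval → strictly worse (loss €426).
Count: 7.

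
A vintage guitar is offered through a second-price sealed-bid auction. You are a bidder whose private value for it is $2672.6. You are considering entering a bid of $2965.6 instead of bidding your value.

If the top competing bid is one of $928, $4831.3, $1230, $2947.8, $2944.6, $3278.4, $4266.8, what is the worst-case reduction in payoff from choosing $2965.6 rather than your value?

$275.2

$928: same outcome either way → loss $0.
$4831.3: same outcome either way → loss $0.
$1230: same outcome either way → loss $0.
$2947.8: truthful gives $0, deviation gives −$275.2 → loss $275.2.
$2944.6: truthful gives $0, deviation gives −$272 → loss $272.
$3278.4: same outcome either way → loss $0.
$4266.8: same outcome either way → loss $0.
Maximum loss: $275.2.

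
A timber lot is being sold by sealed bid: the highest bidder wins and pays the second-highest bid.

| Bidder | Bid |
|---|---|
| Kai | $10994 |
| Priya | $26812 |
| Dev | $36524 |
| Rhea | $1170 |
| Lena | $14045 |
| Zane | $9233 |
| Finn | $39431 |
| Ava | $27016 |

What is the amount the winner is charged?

$36524

Highest bid: Finn at $39431, so Finn wins.
Second-highest bid: Dev at $36524 — that is the price the winner pays.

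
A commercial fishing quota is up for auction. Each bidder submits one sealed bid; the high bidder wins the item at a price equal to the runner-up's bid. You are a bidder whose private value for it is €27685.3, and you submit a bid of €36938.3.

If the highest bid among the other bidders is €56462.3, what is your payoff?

€0

Your bid €36938.3 is below the highest competing bid €56462.3, so you lose.
A losing bidder pays nothing and receives nothing: payoff = €0.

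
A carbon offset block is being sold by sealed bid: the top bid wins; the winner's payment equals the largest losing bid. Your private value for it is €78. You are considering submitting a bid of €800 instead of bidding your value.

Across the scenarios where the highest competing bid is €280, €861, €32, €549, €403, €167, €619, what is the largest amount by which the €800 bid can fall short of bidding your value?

€280: truthful gives €0, deviation gives −€202 → loss €202.
€861: same outcome either way → loss €0.
€32: same outcome either way → loss €0.
€549: truthful gives €0, deviation gives −€471 → loss €471.
€403: truthful gives €0, deviation gives −€325 → loss €325.
€167: truthful gives €0, deviation gives −€89 → loss €89.
€619: truthful gives €0, deviation gives −€541 → loss €541.
Maximum loss: €541.

€541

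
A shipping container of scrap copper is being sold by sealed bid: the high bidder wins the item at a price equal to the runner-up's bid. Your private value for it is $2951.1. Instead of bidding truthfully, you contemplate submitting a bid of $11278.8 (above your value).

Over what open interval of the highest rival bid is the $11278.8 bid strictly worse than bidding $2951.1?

($2951.1, $11278.8)

If the competing bid is below $2951.1, both bids win at the same price — no difference.
If it is above $11278.8, both bids lose — no difference.
If it lies strictly between $2951.1 and $11278.8, bidding your value loses (payoff 0) while bidding $11278.8 wins at a price above your value (payoff negative).
So the deviation strictly hurts on the open interval ($2951.1, $11278.8).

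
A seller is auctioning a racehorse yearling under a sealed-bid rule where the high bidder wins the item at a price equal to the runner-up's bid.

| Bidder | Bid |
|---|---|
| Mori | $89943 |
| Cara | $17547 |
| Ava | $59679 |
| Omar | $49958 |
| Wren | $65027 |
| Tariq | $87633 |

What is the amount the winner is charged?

Highest bid: Mori at $89943, so Mori wins.
Second-highest bid: Tariq at $87633 — that is the price the winner pays.

$87633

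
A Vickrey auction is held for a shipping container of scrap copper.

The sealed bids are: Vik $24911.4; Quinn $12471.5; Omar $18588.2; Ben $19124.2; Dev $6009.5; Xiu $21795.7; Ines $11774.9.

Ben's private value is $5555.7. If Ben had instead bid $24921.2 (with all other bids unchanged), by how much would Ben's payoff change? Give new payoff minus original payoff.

−$19355.7

The highest bid among the other bidders is $24911.4; Ben's bid doesn't change that.
Original bid $19124.2: Ben is not highest (top rival bid is $24911.4); payoff $0.
Alternative bid $24921.2: Ben is highest, pays the top rival bid $24911.4; payoff $5555.7 − $24911.4 = −$19355.7.
Change in payoff = −$19355.7 − ($0) = −$19355.7.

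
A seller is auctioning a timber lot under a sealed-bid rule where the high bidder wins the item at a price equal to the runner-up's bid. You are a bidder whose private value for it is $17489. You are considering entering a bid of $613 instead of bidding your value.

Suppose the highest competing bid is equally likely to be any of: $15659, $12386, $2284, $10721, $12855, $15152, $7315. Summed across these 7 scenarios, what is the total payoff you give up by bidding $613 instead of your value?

The deviation costs you only when the competing bid falls strictly between $613 and $17489; elsewhere both bids give the same outcome.
$15659: truthful payoff $1830, deviation payoff $0 → loss $1830.
$12386: truthful payoff $5103, deviation payoff $0 → loss $5103.
$2284: truthful payoff $15205, deviation payoff $0 → loss $15205.
$10721: truthful payoff $6768, deviation payoff $0 → loss $6768.
$12855: truthful payoff $4634, deviation payoff $0 → loss $4634.
$15152: truthful payoff $2337, deviation payoff $0 → loss $2337.
$7315: truthful payoff $10174, deviation payoff $0 → loss $10174.
Total loss = $1830 + $5103 + $15205 + $6768 + $4634 + $2337 + $10174 = $46051.
In a second-price auction your bid sets only whether you win, not what you pay, so bidding your true value is weakly dominant.

$46051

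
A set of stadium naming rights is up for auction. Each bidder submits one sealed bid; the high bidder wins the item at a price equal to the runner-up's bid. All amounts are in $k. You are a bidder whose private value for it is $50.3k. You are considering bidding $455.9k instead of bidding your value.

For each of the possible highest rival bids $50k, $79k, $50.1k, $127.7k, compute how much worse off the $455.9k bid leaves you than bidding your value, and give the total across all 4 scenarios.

$106.1k

The deviation costs you only when the competing bid falls strictly between $50.3k and $455.9k; elsewhere both bids give the same outcome.
$50k: outcomes coincide → loss $0k.
$79k: truthful payoff $0k, deviation payoff −$28.7k → loss $28.7k.
$50.1k: outcomes coincide → loss $0k.
$127.7k: truthful payoff $0k, deviation payoff −$77.4k → loss $77.4k.
Total loss = $28.7k + $77.4k = $106.1k.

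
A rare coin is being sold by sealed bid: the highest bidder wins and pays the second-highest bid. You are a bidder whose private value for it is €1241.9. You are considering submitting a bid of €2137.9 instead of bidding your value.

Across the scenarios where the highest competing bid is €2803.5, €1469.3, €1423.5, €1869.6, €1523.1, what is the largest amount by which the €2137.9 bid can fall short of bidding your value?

€627.7

€2803.5: same outcome either way → loss €0.
€1469.3: truthful gives €0, deviation gives −€227.4 → loss €227.4.
€1423.5: truthful gives €0, deviation gives −€181.6 → loss €181.6.
€1869.6: truthful gives €0, deviation gives −€627.7 → loss €627.7.
€1523.1: truthful gives €0, deviation gives −€281.2 → loss €281.2.
Maximum loss: €627.7.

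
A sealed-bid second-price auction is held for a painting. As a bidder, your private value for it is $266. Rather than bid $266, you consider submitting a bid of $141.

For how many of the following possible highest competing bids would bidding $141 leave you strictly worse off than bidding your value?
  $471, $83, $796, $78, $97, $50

The deviation hurts exactly when the highest competing bid lies strictly between $141 and $266 — underbidding then forfeits a profitable win.
$471: above both → same outcome either way.
$83: below both → same outcome either way.
$796: above both → same outcome either way.
$78: below both → same outcome either way.
$97: below both → same outcome either way.
$50: below both → same outcome either way.
Count: 0.

0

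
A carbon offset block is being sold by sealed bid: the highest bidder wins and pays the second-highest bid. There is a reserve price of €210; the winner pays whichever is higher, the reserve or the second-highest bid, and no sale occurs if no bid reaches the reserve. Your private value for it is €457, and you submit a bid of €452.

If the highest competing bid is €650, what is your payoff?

Your bid €452 is below the highest competing bid €650, so you lose. Payoff €0.

€0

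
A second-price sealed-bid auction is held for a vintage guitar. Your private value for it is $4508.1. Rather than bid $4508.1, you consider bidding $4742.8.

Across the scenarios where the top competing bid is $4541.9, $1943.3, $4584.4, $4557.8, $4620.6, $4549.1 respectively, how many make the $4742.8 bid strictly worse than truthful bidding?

The deviation hurts exactly when the highest competing bid lies strictly between $4508.1 and $4742.8 — overbidding then wins at a price above your value.
$4541.9: inside the interval → strictly worse (loss $33.8).
$1943.3: below both → same outcome either way.
$4584.4: inside the interval → strictly worse (loss $76.3).
$4557.8: inside the interval → strictly worse (loss $49.7).
$4620.6: inside the interval → strictly worse (loss $112.5).
$4549.1: inside the interval → strictly worse (loss $41).
Count: 5.

5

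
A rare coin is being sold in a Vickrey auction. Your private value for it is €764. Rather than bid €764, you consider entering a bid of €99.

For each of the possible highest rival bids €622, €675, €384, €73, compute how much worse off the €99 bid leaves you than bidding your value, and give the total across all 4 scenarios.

€611

The deviation costs you only when the competing bid falls strictly between €99 and €764; elsewhere both bids give the same outcome.
€622: truthful payoff €142, deviation payoff €0 → loss €142.
€675: truthful payoff €89, deviation payoff €0 → loss €89.
€384: truthful payoff €380, deviation payoff €0 → loss €380.
€73: outcomes coincide → loss €0.
Total loss = €142 + €89 + €380 = €611.
In a second-price auction your bid sets only whether you win, not what you pay, so bidding your true value is weakly dominant.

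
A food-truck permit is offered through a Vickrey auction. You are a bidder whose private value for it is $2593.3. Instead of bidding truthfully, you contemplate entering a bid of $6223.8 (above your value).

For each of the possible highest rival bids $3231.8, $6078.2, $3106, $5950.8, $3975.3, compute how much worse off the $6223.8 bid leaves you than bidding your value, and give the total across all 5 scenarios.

The deviation costs you only when the competing bid falls strictly between $2593.3 and $6223.8; elsewhere both bids give the same outcome.
$3231.8: truthful payoff $0, deviation payoff −$638.5 → loss $638.5.
$6078.2: truthful payoff $0, deviation payoff −$3484.9 → loss $3484.9.
$3106: truthful payoff $0, deviation payoff −$512.7 → loss $512.7.
$5950.8: truthful payoff $0, deviation payoff −$3357.5 → loss $3357.5.
$3975.3: truthful payoff $0, deviation payoff −$1382 → loss $1382.
Total loss = $638.5 + $3484.9 + $512.7 + $3357.5 + $1382 = $9375.6.

$9375.6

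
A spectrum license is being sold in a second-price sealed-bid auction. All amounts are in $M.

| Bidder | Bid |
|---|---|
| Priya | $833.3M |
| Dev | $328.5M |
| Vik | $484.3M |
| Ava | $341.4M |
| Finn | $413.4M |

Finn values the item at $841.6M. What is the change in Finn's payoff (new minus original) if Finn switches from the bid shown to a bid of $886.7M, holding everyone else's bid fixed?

The highest bid among the other bidders is $833.3M; Finn's bid doesn't change that.
Original bid $413.4M: Finn is not highest (top rival bid is $833.3M); payoff $0M.
Alternative bid $886.7M: Finn is highest, pays the top rival bid $833.3M; payoff $841.6M − $833.3M = $8.3M.
Change in payoff = $8.3M − ($0M) = $8.3M.

$8.3M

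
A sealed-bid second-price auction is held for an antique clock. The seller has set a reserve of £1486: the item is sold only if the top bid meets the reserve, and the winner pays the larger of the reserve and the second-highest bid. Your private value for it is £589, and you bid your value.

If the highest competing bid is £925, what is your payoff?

£0

Your bid £589 is below the highest competing bid £925, so you lose. Payoff £0.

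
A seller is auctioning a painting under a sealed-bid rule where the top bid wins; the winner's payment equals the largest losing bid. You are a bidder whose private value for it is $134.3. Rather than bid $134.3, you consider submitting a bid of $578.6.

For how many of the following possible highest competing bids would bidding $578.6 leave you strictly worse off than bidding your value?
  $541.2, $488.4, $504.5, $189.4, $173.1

The deviation hurts exactly when the highest competing bid lies strictly between $134.3 and $578.6 — overbidding then wins at a price above your value.
$541.2: inside the interval → strictly worse (loss $406.9).
$488.4: inside the interval → strictly worse (loss $354.1).
$504.5: inside the interval → strictly worse (loss $370.2).
$189.4: inside the interval → strictly worse (loss $55.1).
$173.1: inside the interval → strictly worse (loss $38.8).
Count: 5.

5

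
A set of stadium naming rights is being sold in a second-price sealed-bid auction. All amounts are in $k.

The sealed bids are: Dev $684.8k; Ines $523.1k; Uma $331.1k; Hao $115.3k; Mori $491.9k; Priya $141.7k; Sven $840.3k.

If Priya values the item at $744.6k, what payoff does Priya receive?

Highest bid: Sven at $840.3k, so Sven wins.
Second-highest bid: Dev at $684.8k — that is the price the winner pays.
Priya did not win, so Priya pays nothing and receives nothing: payoff $0k.

$0k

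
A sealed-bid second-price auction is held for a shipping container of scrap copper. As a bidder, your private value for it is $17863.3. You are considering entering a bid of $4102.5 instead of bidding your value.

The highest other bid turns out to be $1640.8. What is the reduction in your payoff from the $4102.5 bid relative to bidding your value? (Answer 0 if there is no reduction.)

Bidding your value $17863.3: you win (since $17863.3 > $1640.8) and pay $1640.8. Payoff $16222.5.
Bidding $4102.5: you win and pay $1640.8. Payoff $17863.3 − $1640.8 = $16222.5.
Difference = $16222.5 − $16222.5 = $0; both bids lead to the same outcome because the competing bid is below both your value and your alternative bid.
Because the price is fixed by the runner-up's bid, deviating from your value can only change a good outcome into a bad one — never the reverse.

$0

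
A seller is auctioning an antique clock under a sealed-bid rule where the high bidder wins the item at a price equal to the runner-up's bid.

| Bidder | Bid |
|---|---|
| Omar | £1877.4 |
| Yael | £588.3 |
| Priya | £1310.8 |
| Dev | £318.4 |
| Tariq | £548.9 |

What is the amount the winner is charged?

Highest bid: Omar at £1877.4, so Omar wins.
Second-highest bid: Priya at £1310.8 — that is the price the winner pays.

£1310.8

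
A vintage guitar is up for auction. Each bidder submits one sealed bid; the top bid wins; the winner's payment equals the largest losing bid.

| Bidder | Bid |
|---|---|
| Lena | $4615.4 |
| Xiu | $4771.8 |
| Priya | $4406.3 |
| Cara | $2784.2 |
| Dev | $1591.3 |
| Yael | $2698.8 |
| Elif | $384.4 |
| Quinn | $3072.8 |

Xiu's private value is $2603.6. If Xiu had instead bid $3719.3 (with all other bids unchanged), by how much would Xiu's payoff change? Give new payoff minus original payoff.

The highest bid among the other bidders is $4615.4; Xiu's bid doesn't change that.
Original bid $4771.8: Xiu is highest, pays the top rival bid $4615.4; payoff $2603.6 − $4615.4 = −$2011.8.
Alternative bid $3719.3: Xiu is not highest (top rival bid is $4615.4); payoff $0.
Change in payoff = $0 − (−$2011.8) = $2011.8.

$2011.8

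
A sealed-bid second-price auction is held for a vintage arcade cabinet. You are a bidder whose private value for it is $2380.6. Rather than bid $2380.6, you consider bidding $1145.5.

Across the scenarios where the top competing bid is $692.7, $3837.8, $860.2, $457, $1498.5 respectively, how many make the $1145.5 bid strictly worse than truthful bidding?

The deviation hurts exactly when the highest competing bid lies strictly between $1145.5 and $2380.6 — underbidding then forfeits a profitable win.
$692.7: below both → same outcome either way.
$3837.8: above both → same outcome either way.
$860.2: below both → same outcome either way.
$457: below both → same outcome either way.
$1498.5: inside the interval → strictly worse (loss $882.1).
Count: 1.

1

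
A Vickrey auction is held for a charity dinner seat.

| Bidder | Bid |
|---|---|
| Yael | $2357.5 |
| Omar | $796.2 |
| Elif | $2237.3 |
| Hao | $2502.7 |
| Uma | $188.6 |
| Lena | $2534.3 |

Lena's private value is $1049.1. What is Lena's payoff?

Highest bid: Lena at $2534.3, so Lena wins.
Second-highest bid: Hao at $2502.7 — that is the price the winner pays.
Lena's payoff = value − price = $1049.1 − $2502.7 = −$1453.6.

−$1453.6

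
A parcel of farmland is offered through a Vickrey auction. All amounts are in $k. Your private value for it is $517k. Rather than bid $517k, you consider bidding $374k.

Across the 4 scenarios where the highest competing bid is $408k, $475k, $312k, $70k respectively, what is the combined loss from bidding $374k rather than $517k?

$151k

The deviation costs you only when the competing bid falls strictly between $374k and $517k; elsewhere both bids give the same outcome.
$408k: truthful payoff $109k, deviation payoff $0k → loss $109k.
$475k: truthful payoff $42k, deviation payoff $0k → loss $42k.
$312k: outcomes coincide → loss $0k.
$70k: outcomes coincide → loss $0k.
Total loss = $109k + $42k = $151k.
In a second-price auction your bid sets only whether you win, not what you pay, so bidding your true value is weakly dominant.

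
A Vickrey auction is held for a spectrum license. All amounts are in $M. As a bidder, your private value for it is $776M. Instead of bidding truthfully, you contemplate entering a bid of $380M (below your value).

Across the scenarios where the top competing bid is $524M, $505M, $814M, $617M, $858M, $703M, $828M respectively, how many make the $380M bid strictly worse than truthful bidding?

4

The deviation hurts exactly when the highest competing bid lies strictly between $380M and $776M — underbidding then forfeits a profitable win.
$524M: inside the interval → strictly worse (loss $252M).
$505M: inside the interval → strictly worse (loss $271M).
$814M: above both → same outcome either way.
$617M: inside the interval → strictly worse (loss $159M).
$858M: above both → same outcome either way.
$703M: inside the interval → strictly worse (loss $73M).
$828M: above both → same outcome either way.
Count: 4.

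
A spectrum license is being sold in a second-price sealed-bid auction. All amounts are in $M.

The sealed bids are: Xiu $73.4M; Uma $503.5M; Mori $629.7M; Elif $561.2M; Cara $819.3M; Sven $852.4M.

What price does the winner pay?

Highest bid: Sven at $852.4M, so Sven wins.
Second-highest bid: Cara at $819.3M — that is the price the winner pays.

$819.3M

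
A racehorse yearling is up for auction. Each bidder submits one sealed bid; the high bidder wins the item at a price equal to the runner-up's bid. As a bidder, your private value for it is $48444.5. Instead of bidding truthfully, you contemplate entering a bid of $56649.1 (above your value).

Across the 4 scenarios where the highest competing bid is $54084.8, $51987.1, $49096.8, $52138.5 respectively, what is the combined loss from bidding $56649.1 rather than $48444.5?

$13529.2

The deviation costs you only when the competing bid falls strictly between $48444.5 and $56649.1; elsewhere both bids give the same outcome.
$54084.8: truthful payoff $0, deviation payoff −$5640.3 → loss $5640.3.
$51987.1: truthful payoff $0, deviation payoff −$3542.6 → loss $3542.6.
$49096.8: truthful payoff $0, deviation payoff −$652.3 → loss $652.3.
$52138.5: truthful payoff $0, deviation payoff −$3694 → loss $3694.
Total loss = $5640.3 + $3542.6 + $652.3 + $3694 = $13529.2.
Truthful bidding weakly dominates here: raising your bid can only win items priced above your value, and lowering it can only forfeit items priced below.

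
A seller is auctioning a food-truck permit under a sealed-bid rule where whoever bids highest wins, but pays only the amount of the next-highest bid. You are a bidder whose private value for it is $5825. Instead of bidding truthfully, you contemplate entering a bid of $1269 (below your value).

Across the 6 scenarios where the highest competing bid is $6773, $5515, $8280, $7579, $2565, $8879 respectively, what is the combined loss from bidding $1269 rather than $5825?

$3570

The deviation costs you only when the competing bid falls strictly between $1269 and $5825; elsewhere both bids give the same outcome.
$6773: outcomes coincide → loss $0.
$5515: truthful payoff $310, deviation payoff $0 → loss $310.
$8280: outcomes coincide → loss $0.
$7579: outcomes coincide → loss $0.
$2565: truthful payoff $3260, deviation payoff $0 → loss $3260.
$8879: outcomes coincide → loss $0.
Total loss = $310 + $3260 = $3570.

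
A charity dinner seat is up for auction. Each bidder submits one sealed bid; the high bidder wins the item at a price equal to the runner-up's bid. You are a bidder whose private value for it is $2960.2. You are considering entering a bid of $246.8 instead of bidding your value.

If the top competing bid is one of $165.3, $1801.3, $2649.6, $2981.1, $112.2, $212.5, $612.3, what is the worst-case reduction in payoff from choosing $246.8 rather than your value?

$165.3: same outcome either way → loss $0.
$1801.3: truthful gives $1158.9, deviation gives $0 → loss $1158.9.
$2649.6: truthful gives $310.6, deviation gives $0 → loss $310.6.
$2981.1: same outcome either way → loss $0.
$112.2: same outcome either way → loss $0.
$212.5: same outcome either way → loss $0.
$612.3: truthful gives $2347.9, deviation gives $0 → loss $2347.9.
Maximum loss: $2347.9.

$2347.9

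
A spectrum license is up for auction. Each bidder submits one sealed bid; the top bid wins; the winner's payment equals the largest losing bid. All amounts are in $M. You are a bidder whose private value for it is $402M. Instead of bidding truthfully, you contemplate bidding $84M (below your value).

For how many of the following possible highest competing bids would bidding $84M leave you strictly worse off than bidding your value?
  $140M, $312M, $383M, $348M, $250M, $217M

The deviation hurts exactly when the highest competing bid lies strictly between $84M and $402M — underbidding then forfeits a profitable win.
$140M: inside the interval → strictly worse (loss $262M).
$312M: inside the interval → strictly worse (loss $90M).
$383M: inside the interval → strictly worse (loss $19M).
$348M: inside the interval → strictly worse (loss $54M).
$250M: inside the interval → strictly worse (loss $152M).
$217M: inside the interval → strictly worse (loss $185M).
Count: 6.

6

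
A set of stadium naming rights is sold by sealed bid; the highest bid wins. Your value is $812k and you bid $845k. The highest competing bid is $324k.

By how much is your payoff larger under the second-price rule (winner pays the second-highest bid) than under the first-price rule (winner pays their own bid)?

You have the highest bid, so you win under either rule.
Second-price: pay $324k → payoff $488k.
First-price: pay your own bid $845k → payoff −$33k.
Difference = $488k − (−$33k) = $521k.

$521k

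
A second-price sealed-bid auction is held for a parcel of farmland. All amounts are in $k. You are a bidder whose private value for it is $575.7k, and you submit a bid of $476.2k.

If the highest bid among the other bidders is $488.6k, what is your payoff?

Your bid $476.2k is below the highest competing bid $488.6k, so you lose.
A losing bidder pays nothing and receives nothing: payoff = $0k.

$0k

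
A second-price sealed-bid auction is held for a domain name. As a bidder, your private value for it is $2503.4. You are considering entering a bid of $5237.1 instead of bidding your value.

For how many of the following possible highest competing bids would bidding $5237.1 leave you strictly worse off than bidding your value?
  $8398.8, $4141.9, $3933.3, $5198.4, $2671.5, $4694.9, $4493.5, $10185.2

6

The deviation hurts exactly when the highest competing bid lies strictly between $2503.4 and $5237.1 — overbidding then wins at a price above your value.
$8398.8: above both → same outcome either way.
$4141.9: inside the interval → strictly worse (loss $1638.5).
$3933.3: inside the interval → strictly worse (loss $1429.9).
$5198.4: inside the interval → strictly worse (loss $2695).
$2671.5: inside the interval → strictly worse (loss $168.1).
$4694.9: inside the interval → strictly worse (loss $2191.5).
$4493.5: inside the interval → strictly worse (loss $1990.1).
$10185.2: above both → same outcome either way.
Count: 6.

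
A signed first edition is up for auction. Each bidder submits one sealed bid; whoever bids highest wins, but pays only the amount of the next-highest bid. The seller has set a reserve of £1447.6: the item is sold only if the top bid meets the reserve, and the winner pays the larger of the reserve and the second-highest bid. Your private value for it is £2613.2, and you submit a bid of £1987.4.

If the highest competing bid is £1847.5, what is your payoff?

Your bid £1987.4 is the highest and exceeds the reserve.
Price = max(second-highest bid, reserve) = max(£1847.5, £1447.6) = £1847.5.
Payoff = £2613.2 − £1847.5 = £765.7.

£765.7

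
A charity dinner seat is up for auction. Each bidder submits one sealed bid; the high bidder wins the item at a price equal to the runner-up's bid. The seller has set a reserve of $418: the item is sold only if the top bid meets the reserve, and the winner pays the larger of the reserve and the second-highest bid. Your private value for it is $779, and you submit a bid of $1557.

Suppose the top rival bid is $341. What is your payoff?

$361

Your bid $1557 is the highest and exceeds the reserve.
Price = max(second-highest bid, reserve) = max($341, $418) = $418.
Payoff = $779 − $418 = $361.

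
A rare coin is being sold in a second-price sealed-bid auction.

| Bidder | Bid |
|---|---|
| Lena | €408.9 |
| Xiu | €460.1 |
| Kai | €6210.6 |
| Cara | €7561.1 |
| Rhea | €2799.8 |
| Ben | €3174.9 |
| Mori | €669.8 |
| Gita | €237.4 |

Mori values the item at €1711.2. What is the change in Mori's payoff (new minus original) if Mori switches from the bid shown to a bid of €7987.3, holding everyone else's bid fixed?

−€5849.9

The highest bid among the other bidders is €7561.1; Mori's bid doesn't change that.
Original bid €669.8: Mori is not highest (top rival bid is €7561.1); payoff €0.
Alternative bid €7987.3: Mori is highest, pays the top rival bid €7561.1; payoff €1711.2 − €7561.1 = −€5849.9.
Change in payoff = −€5849.9 − (€0) = −€5849.9.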